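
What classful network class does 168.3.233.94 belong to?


First octet: 168
Binary: 10101000
10xxxxxx -> Class B (128-191)
Class B, default mask 255.255.0.0 (/16)


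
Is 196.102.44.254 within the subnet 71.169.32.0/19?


Subnet network: 71.169.32.0
Test IP AND mask: 196.102.32.0
No, 196.102.44.254 is not in 71.169.32.0/19


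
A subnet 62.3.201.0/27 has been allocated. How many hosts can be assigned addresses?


Host bits = 32 - 27 = 5
Total addresses = 2^5 = 32
Usable = total - 2 (network and broadcast)
Usable hosts: 30


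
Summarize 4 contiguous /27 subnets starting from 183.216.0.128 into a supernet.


Original prefix: /27
Number of subnets: 4 = 2^2
New prefix = 27 - 2 = 25
Supernet: 183.216.0.128/25


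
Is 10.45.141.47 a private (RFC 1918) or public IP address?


RFC 1918 private ranges:
  10.0.0.0/8 (10.0.0.0 - 10.255.255.255)
  172.16.0.0/12 (172.16.0.0 - 172.31.255.255)
  192.168.0.0/16 (192.168.0.0 - 192.168.255.255)
Private (in 10.0.0.0/8)


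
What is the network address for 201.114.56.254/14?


IP:   11001001.01110010.00111000.11111110
Mask: 11111111.11111100.00000000.00000000
AND operation:
Net:  11001001.01110000.00000000.00000000
Network: 201.112.0.0/14


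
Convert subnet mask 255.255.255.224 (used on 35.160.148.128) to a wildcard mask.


Subnet mask: 255.255.255.224
Wildcard = 255.255.255.255 - subnet mask
255 - 255 = 0
255 - 255 = 0
255 - 255 = 0
255 - 224 = 31
Wildcard: 0.0.0.31


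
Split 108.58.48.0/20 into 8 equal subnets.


New prefix = 20 + 3 = 23
Each subnet has 512 addresses
  108.58.48.0/23
  108.58.50.0/23
  108.58.52.0/23
  108.58.54.0/23
  108.58.56.0/23
  108.58.58.0/23
  108.58.60.0/23
  108.58.62.0/23
Subnets: 108.58.48.0/23, 108.58.50.0/23, 108.58.52.0/23, 108.58.54.0/23, 108.58.56.0/23, 108.58.58.0/23, 108.58.60.0/23, 108.58.62.0/23


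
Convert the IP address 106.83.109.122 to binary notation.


106 = 01101010
83 = 01010011
109 = 01101101
122 = 01111010
Binary: 01101010.01010011.01101101.01111010


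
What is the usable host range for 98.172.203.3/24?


Network: 98.172.203.0
Broadcast: 98.172.203.255
First usable = network + 1
Last usable = broadcast - 1
Range: 98.172.203.1 to 98.172.203.254


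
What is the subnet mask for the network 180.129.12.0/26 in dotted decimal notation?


/26 means 26 network bits, 6 host bits
Binary: 11111111111111111111111111000000
Mask: 255.255.255.192


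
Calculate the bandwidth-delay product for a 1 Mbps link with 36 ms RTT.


BDP = bandwidth * RTT
= 1 Mbps * 36 ms
= 1 * 1e6 * 36 / 1000 bits
= 36000 bits
= 4500 bytes
= 4.3945 KB
BDP = 36000 bits (4500 bytes)


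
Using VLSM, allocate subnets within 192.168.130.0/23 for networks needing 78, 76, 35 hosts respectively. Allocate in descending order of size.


78 hosts -> /25 (126 usable): 192.168.130.0/25
76 hosts -> /25 (126 usable): 192.168.130.128/25
35 hosts -> /26 (62 usable): 192.168.131.0/26
Allocation: 192.168.130.0/25 (78 hosts, 126 usable); 192.168.130.128/25 (76 hosts, 126 usable); 192.168.131.0/26 (35 hosts, 62 usable)


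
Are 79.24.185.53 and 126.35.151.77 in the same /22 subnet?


Mask: 255.255.252.0
79.24.185.53 AND mask = 79.24.184.0
126.35.151.77 AND mask = 126.35.148.0
No, different subnets (79.24.184.0 vs 126.35.148.0)


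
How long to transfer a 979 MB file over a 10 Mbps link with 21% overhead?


Effective throughput = 10 * (1 - 21/100) = 7.9 Mbps
File size in Mb = 979 * 8 = 7832 Mb
Time = 7832 / 7.9
Time = 991.3924 seconds


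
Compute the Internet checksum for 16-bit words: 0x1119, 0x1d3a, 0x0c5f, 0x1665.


Sum all words (with carry folding):
+ 0x1119 = 0x1119
+ 0x1d3a = 0x2e53
+ 0x0c5f = 0x3ab2
+ 0x1665 = 0x5117
One's complement: ~0x5117
Checksum = 0xaee8


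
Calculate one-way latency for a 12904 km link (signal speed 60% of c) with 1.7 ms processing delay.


Speed = 0.6 * 3e5 km/s = 180000 km/s
Propagation delay = 12904 / 180000 = 0.0717 s = 71.6889 ms
Processing delay = 1.7 ms
Total one-way latency = 73.3889 ms


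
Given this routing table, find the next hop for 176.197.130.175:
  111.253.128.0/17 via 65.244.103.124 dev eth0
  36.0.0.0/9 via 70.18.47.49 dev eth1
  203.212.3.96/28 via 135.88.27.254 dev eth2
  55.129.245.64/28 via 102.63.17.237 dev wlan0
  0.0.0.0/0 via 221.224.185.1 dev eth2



Longest prefix match for 176.197.130.175:
  /17 111.253.128.0: no
  /9 36.0.0.0: no
  /28 203.212.3.96: no
  /28 55.129.245.64: no
  /0 0.0.0.0: MATCH
Selected: next-hop 221.224.185.1 via eth2 (matched /0)


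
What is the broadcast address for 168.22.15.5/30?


Network: 168.22.15.4/30
Host bits = 2
Set all host bits to 1:
Broadcast: 168.22.15.7


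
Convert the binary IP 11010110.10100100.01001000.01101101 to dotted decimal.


11010110 = 214
10100100 = 164
01001000 = 72
01101101 = 109
IP: 214.164.72.109


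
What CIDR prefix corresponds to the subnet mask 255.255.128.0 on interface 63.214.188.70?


Binary: 11111111.11111111.10000000.00000000
Count leading 1s
Prefix: /17


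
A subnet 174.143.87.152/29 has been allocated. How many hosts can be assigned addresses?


Host bits = 32 - 29 = 3
Total addresses = 2^3 = 8
Usable = total - 2 (network and broadcast)
Usable hosts: 6


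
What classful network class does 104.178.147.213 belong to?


First octet: 104
Binary: 01101000
0xxxxxxx -> Class A (1-126)
Class A, default mask 255.0.0.0 (/8)


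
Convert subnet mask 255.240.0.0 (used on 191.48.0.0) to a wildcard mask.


Subnet mask: 255.240.0.0
Wildcard = 255.255.255.255 - subnet mask
255 - 255 = 0
255 - 240 = 15
255 - 0 = 255
255 - 0 = 255
Wildcard: 0.15.255.255


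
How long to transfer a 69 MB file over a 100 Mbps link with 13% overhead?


Effective throughput = 100 * (1 - 13/100) = 87 Mbps
File size in Mb = 69 * 8 = 552 Mb
Time = 552 / 87
Time = 6.3448 seconds


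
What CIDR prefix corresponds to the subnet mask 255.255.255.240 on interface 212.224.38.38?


Binary: 11111111.11111111.11111111.11110000
Count leading 1s
Prefix: /28


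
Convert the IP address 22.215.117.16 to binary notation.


22 = 00010110
215 = 11010111
117 = 01110101
16 = 00010000
Binary: 00010110.11010111.01110101.00010000


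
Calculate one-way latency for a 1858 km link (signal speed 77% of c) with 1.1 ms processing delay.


Speed = 0.77 * 3e5 km/s = 231000 km/s
Propagation delay = 1858 / 231000 = 0.008 s = 8.0433 ms
Processing delay = 1.1 ms
Total one-way latency = 9.1433 ms


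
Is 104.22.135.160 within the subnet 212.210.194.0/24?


Subnet network: 212.210.194.0
Test IP AND mask: 104.22.135.0
No, 104.22.135.160 is not in 212.210.194.0/24


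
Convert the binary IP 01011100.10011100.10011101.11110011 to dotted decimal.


01011100 = 92
10011100 = 156
10011101 = 157
11110011 = 243
IP: 92.156.157.243


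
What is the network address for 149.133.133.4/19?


IP:   10010101.10000101.10000101.00000100
Mask: 11111111.11111111.11100000.00000000
AND operation:
Net:  10010101.10000101.10000000.00000000
Network: 149.133.128.0/19


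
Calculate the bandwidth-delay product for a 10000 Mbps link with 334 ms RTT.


BDP = bandwidth * RTT
= 10000 Mbps * 334 ms
= 10000 * 1e6 * 334 / 1000 bits
= 3340000000 bits
= 417500000 bytes
= 407714.8438 KB
BDP = 3340000000 bits (417500000 bytes)


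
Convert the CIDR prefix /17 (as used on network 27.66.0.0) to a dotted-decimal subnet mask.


/17 means 17 network bits, 15 host bits
Binary: 11111111111111111000000000000000
Mask: 255.255.128.0


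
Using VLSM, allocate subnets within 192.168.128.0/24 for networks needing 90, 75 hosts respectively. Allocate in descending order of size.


90 hosts -> /25 (126 usable): 192.168.128.0/25
75 hosts -> /25 (126 usable): 192.168.128.128/25
Allocation: 192.168.128.0/25 (90 hosts, 126 usable); 192.168.128.128/25 (75 hosts, 126 usable)


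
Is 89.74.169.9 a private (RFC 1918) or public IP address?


RFC 1918 private ranges:
  10.0.0.0/8 (10.0.0.0 - 10.255.255.255)
  172.16.0.0/12 (172.16.0.0 - 172.31.255.255)
  192.168.0.0/16 (192.168.0.0 - 192.168.255.255)
Public (not in any RFC 1918 range)


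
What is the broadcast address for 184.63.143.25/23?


Network: 184.63.142.0/23
Host bits = 9
Set all host bits to 1:
Broadcast: 184.63.143.255


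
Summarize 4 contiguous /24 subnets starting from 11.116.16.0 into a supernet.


Original prefix: /24
Number of subnets: 4 = 2^2
New prefix = 24 - 2 = 22
Supernet: 11.116.16.0/22


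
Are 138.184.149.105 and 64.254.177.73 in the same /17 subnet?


Mask: 255.255.128.0
138.184.149.105 AND mask = 138.184.128.0
64.254.177.73 AND mask = 64.254.128.0
No, different subnets (138.184.128.0 vs 64.254.128.0)


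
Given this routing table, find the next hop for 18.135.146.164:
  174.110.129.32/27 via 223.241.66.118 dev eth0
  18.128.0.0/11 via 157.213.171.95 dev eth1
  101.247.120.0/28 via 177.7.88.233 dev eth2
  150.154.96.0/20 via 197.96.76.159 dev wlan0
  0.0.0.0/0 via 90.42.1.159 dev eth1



Longest prefix match for 18.135.146.164:
  /27 174.110.129.32: no
  /11 18.128.0.0: MATCH
  /28 101.247.120.0: no
  /20 150.154.96.0: no
  /0 0.0.0.0: MATCH
Selected: next-hop 157.213.171.95 via eth1 (matched /11)


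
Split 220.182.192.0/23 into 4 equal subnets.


New prefix = 23 + 2 = 25
Each subnet has 128 addresses
  220.182.192.0/25
  220.182.192.128/25
  220.182.193.0/25
  220.182.193.128/25
Subnets: 220.182.192.0/25, 220.182.192.128/25, 220.182.193.0/25, 220.182.193.128/25


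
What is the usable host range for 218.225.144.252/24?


Network: 218.225.144.0
Broadcast: 218.225.144.255
First usable = network + 1
Last usable = broadcast - 1
Range: 218.225.144.1 to 218.225.144.254


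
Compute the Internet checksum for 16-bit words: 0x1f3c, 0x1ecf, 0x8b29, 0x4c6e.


Sum all words (with carry folding):
+ 0x1f3c = 0x1f3c
+ 0x1ecf = 0x3e0b
+ 0x8b29 = 0xc934
+ 0x4c6e = 0x15a3
One's complement: ~0x15a3
Checksum = 0xea5c


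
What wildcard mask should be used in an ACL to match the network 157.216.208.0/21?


Subnet mask: 255.255.248.0
Wildcard = 255.255.255.255 - subnet mask
255 - 255 = 0
255 - 255 = 0
255 - 248 = 7
255 - 0 = 255
Wildcard: 0.0.7.255


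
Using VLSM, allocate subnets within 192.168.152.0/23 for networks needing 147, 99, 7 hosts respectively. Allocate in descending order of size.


147 hosts -> /24 (254 usable): 192.168.152.0/24
99 hosts -> /25 (126 usable): 192.168.153.0/25
7 hosts -> /28 (14 usable): 192.168.153.128/28
Allocation: 192.168.152.0/24 (147 hosts, 254 usable); 192.168.153.0/25 (99 hosts, 126 usable); 192.168.153.128/28 (7 hosts, 14 usable)


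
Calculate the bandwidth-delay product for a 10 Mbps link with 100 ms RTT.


BDP = bandwidth * RTT
= 10 Mbps * 100 ms
= 10 * 1e6 * 100 / 1000 bits
= 1000000 bits
= 125000 bytes
= 122.0703 KB
BDP = 1000000 bits (125000 bytes)


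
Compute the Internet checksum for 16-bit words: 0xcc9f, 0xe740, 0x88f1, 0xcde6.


Sum all words (with carry folding):
+ 0xcc9f = 0xcc9f
+ 0xe740 = 0xb3e0
+ 0x88f1 = 0x3cd2
+ 0xcde6 = 0x0ab9
One's complement: ~0x0ab9
Checksum = 0xf546


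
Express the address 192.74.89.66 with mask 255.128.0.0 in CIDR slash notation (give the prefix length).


Binary: 11111111.10000000.00000000.00000000
Count leading 1s
Prefix: /9


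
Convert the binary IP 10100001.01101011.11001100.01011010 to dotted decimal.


10100001 = 161
01101011 = 107
11001100 = 204
01011010 = 90
IP: 161.107.204.90


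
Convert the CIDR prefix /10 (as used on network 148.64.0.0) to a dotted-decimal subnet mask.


/10 means 10 network bits, 22 host bits
Binary: 11111111110000000000000000000000
Mask: 255.192.0.0


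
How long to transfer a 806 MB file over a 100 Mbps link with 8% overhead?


Effective throughput = 100 * (1 - 8/100) = 92 Mbps
File size in Mb = 806 * 8 = 6448 Mb
Time = 6448 / 92
Time = 70.087 seconds


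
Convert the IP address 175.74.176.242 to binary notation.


175 = 10101111
74 = 01001010
176 = 10110000
242 = 11110010
Binary: 10101111.01001010.10110000.11110010


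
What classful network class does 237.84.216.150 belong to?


First octet: 237
Binary: 11101101
1110xxxx -> Class D (224-239)
Class D (multicast), default mask N/A


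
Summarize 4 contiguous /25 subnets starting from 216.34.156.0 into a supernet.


Original prefix: /25
Number of subnets: 4 = 2^2
New prefix = 25 - 2 = 23
Supernet: 216.34.156.0/23


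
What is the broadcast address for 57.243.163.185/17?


Network: 57.243.128.0/17
Host bits = 15
Set all host bits to 1:
Broadcast: 57.243.255.255


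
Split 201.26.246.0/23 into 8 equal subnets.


New prefix = 23 + 3 = 26
Each subnet has 64 addresses
  201.26.246.0/26
  201.26.246.64/26
  201.26.246.128/26
  201.26.246.192/26
  201.26.247.0/26
  201.26.247.64/26
  201.26.247.128/26
  201.26.247.192/26
Subnets: 201.26.246.0/26, 201.26.246.64/26, 201.26.246.128/26, 201.26.246.192/26, 201.26.247.0/26, 201.26.247.64/26, 201.26.247.128/26, 201.26.247.192/26


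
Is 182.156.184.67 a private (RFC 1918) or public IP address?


RFC 1918 private ranges:
  10.0.0.0/8 (10.0.0.0 - 10.255.255.255)
  172.16.0.0/12 (172.16.0.0 - 172.31.255.255)
  192.168.0.0/16 (192.168.0.0 - 192.168.255.255)
Public (not in any RFC 1918 range)


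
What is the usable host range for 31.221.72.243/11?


Network: 31.192.0.0
Broadcast: 31.223.255.255
First usable = network + 1
Last usable = broadcast - 1
Range: 31.192.0.1 to 31.223.255.254


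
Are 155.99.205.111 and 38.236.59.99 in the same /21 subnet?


Mask: 255.255.248.0
155.99.205.111 AND mask = 155.99.200.0
38.236.59.99 AND mask = 38.236.56.0
No, different subnets (155.99.200.0 vs 38.236.56.0)


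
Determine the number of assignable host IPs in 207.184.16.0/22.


Host bits = 32 - 22 = 10
Total addresses = 2^10 = 1024
Usable = total - 2 (network and broadcast)
Usable hosts: 1022


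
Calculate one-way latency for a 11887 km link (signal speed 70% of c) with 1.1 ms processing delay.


Speed = 0.7 * 3e5 km/s = 210000 km/s
Propagation delay = 11887 / 210000 = 0.0566 s = 56.6048 ms
Processing delay = 1.1 ms
Total one-way latency = 57.7048 ms


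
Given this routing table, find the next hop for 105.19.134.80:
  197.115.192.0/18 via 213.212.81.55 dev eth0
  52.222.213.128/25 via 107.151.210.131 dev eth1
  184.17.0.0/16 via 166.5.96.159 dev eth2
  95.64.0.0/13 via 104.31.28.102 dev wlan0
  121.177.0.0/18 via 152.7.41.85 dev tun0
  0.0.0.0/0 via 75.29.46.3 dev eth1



Longest prefix match for 105.19.134.80:
  /18 197.115.192.0: no
  /25 52.222.213.128: no
  /16 184.17.0.0: no
  /13 95.64.0.0: no
  /18 121.177.0.0: no
  /0 0.0.0.0: MATCH
Selected: next-hop 75.29.46.3 via eth1 (matched /0)


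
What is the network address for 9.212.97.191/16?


IP:   00001001.11010100.01100001.10111111
Mask: 11111111.11111111.00000000.00000000
AND operation:
Net:  00001001.11010100.00000000.00000000
Network: 9.212.0.0/16


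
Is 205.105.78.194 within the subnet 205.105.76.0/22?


Subnet network: 205.105.76.0
Test IP AND mask: 205.105.76.0
Yes, 205.105.78.194 is in 205.105.76.0/22


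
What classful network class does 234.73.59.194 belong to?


First octet: 234
Binary: 11101010
1110xxxx -> Class D (224-239)
Class D (multicast), default mask N/A


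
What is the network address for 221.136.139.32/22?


IP:   11011101.10001000.10001011.00100000
Mask: 11111111.11111111.11111100.00000000
AND operation:
Net:  11011101.10001000.10001000.00000000
Network: 221.136.136.0/22


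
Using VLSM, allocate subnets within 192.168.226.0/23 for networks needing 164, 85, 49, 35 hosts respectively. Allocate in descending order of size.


164 hosts -> /24 (254 usable): 192.168.226.0/24
85 hosts -> /25 (126 usable): 192.168.227.0/25
49 hosts -> /26 (62 usable): 192.168.227.128/26
35 hosts -> /26 (62 usable): 192.168.227.192/26
Allocation: 192.168.226.0/24 (164 hosts, 254 usable); 192.168.227.0/25 (85 hosts, 126 usable); 192.168.227.128/26 (49 hosts, 62 usable); 192.168.227.192/26 (35 hosts, 62 usable)


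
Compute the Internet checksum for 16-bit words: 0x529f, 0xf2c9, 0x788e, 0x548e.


Sum all words (with carry folding):
+ 0x529f = 0x529f
+ 0xf2c9 = 0x4569
+ 0x788e = 0xbdf7
+ 0x548e = 0x1286
One's complement: ~0x1286
Checksum = 0xed79


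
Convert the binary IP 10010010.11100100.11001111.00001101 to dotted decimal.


10010010 = 146
11100100 = 228
11001111 = 207
00001101 = 13
IP: 146.228.207.13


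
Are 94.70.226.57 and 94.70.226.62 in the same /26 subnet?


Mask: 255.255.255.192
94.70.226.57 AND mask = 94.70.226.0
94.70.226.62 AND mask = 94.70.226.0
Yes, same subnet (94.70.226.0)


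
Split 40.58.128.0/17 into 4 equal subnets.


New prefix = 17 + 2 = 19
Each subnet has 8192 addresses
  40.58.128.0/19
  40.58.160.0/19
  40.58.192.0/19
  40.58.224.0/19
Subnets: 40.58.128.0/19, 40.58.160.0/19, 40.58.192.0/19, 40.58.224.0/19


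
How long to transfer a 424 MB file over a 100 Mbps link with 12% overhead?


Effective throughput = 100 * (1 - 12/100) = 88 Mbps
File size in Mb = 424 * 8 = 3392 Mb
Time = 3392 / 88
Time = 38.5455 seconds


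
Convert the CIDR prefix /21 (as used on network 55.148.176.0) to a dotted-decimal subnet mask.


/21 means 21 network bits, 11 host bits
Binary: 11111111111111111111100000000000
Mask: 255.255.248.0


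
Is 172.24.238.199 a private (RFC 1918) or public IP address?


RFC 1918 private ranges:
  10.0.0.0/8 (10.0.0.0 - 10.255.255.255)
  172.16.0.0/12 (172.16.0.0 - 172.31.255.255)
  192.168.0.0/16 (192.168.0.0 - 192.168.255.255)
Private (in 172.16.0.0/12)


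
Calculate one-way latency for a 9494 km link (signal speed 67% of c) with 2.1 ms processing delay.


Speed = 0.67 * 3e5 km/s = 201000 km/s
Propagation delay = 9494 / 201000 = 0.0472 s = 47.2338 ms
Processing delay = 2.1 ms
Total one-way latency = 49.3338 ms


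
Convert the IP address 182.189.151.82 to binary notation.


182 = 10110110
189 = 10111101
151 = 10010111
82 = 01010010
Binary: 10110110.10111101.10010111.01010010


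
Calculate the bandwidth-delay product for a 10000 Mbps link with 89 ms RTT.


BDP = bandwidth * RTT
= 10000 Mbps * 89 ms
= 10000 * 1e6 * 89 / 1000 bits
= 890000000 bits
= 111250000 bytes
= 108642.5781 KB
BDP = 890000000 bits (111250000 bytes)


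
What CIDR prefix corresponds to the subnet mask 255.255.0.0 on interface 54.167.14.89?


Binary: 11111111.11111111.00000000.00000000
Count leading 1s
Prefix: /16


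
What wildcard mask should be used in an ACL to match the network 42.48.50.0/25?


Subnet mask: 255.255.255.128
Wildcard = 255.255.255.255 - subnet mask
255 - 255 = 0
255 - 255 = 0
255 - 255 = 0
255 - 128 = 127
Wildcard: 0.0.0.127


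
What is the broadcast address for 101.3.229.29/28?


Network: 101.3.229.16/28
Host bits = 4
Set all host bits to 1:
Broadcast: 101.3.229.31


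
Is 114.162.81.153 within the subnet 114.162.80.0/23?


Subnet network: 114.162.80.0
Test IP AND mask: 114.162.80.0
Yes, 114.162.81.153 is in 114.162.80.0/23


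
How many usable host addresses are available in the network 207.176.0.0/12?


Host bits = 32 - 12 = 20
Total addresses = 2^20 = 1048576
Usable = total - 2 (network and broadcast)
Usable hosts: 1048574


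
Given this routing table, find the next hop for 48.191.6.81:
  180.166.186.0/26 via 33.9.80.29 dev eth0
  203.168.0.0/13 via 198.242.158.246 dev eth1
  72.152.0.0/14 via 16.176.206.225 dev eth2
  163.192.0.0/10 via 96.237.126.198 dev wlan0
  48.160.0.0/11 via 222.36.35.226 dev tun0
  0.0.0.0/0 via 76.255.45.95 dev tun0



Longest prefix match for 48.191.6.81:
  /26 180.166.186.0: no
  /13 203.168.0.0: no
  /14 72.152.0.0: no
  /10 163.192.0.0: no
  /11 48.160.0.0: MATCH
  /0 0.0.0.0: MATCH
Selected: next-hop 222.36.35.226 via tun0 (matched /11)


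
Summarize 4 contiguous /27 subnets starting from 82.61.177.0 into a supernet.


Original prefix: /27
Number of subnets: 4 = 2^2
New prefix = 27 - 2 = 25
Supernet: 82.61.177.0/25


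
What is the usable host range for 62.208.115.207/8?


Network: 62.0.0.0
Broadcast: 62.255.255.255
First usable = network + 1
Last usable = broadcast - 1
Range: 62.0.0.1 to 62.255.255.254


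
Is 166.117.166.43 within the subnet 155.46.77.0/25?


Subnet network: 155.46.77.0
Test IP AND mask: 166.117.166.0
No, 166.117.166.43 is not in 155.46.77.0/25


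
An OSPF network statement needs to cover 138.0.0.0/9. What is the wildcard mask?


Subnet mask: 255.128.0.0
Wildcard = 255.255.255.255 - subnet mask
255 - 255 = 0
255 - 128 = 127
255 - 0 = 255
255 - 0 = 255
Wildcard: 0.127.255.255


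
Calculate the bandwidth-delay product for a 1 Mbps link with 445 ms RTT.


BDP = bandwidth * RTT
= 1 Mbps * 445 ms
= 1 * 1e6 * 445 / 1000 bits
= 445000 bits
= 55625 bytes
= 54.3213 KB
BDP = 445000 bits (55625 bytes)


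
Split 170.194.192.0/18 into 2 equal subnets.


New prefix = 18 + 1 = 19
Each subnet has 8192 addresses
  170.194.192.0/19
  170.194.224.0/19
Subnets: 170.194.192.0/19, 170.194.224.0/19


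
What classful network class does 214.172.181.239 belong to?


First octet: 214
Binary: 11010110
110xxxxx -> Class C (192-223)
Class C, default mask 255.255.255.0 (/24)


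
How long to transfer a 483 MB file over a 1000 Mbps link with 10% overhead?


Effective throughput = 1000 * (1 - 10/100) = 900 Mbps
File size in Mb = 483 * 8 = 3864 Mb
Time = 3864 / 900
Time = 4.2933 seconds


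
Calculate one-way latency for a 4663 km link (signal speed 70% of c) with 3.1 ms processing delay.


Speed = 0.7 * 3e5 km/s = 210000 km/s
Propagation delay = 4663 / 210000 = 0.0222 s = 22.2048 ms
Processing delay = 3.1 ms
Total one-way latency = 25.3048 ms


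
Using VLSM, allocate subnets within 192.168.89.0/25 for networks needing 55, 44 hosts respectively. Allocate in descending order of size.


55 hosts -> /26 (62 usable): 192.168.89.0/26
44 hosts -> /26 (62 usable): 192.168.89.64/26
Allocation: 192.168.89.0/26 (55 hosts, 62 usable); 192.168.89.64/26 (44 hosts, 62 usable)


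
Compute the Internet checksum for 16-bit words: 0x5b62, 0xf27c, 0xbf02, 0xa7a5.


Sum all words (with carry folding):
+ 0x5b62 = 0x5b62
+ 0xf27c = 0x4ddf
+ 0xbf02 = 0x0ce2
+ 0xa7a5 = 0xb487
One's complement: ~0xb487
Checksum = 0x4b78


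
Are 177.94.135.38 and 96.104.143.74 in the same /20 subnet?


Mask: 255.255.240.0
177.94.135.38 AND mask = 177.94.128.0
96.104.143.74 AND mask = 96.104.128.0
No, different subnets (177.94.128.0 vs 96.104.128.0)


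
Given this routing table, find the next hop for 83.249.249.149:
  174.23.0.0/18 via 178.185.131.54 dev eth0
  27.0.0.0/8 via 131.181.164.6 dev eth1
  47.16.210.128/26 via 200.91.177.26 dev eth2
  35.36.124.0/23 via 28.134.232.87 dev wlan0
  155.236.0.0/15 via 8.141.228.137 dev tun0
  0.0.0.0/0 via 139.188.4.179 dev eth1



Longest prefix match for 83.249.249.149:
  /18 174.23.0.0: no
  /8 27.0.0.0: no
  /26 47.16.210.128: no
  /23 35.36.124.0: no
  /15 155.236.0.0: no
  /0 0.0.0.0: MATCH
Selected: next-hop 139.188.4.179 via eth1 (matched /0)


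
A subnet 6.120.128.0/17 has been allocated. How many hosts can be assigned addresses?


Host bits = 32 - 17 = 15
Total addresses = 2^15 = 32768
Usable = total - 2 (network and broadcast)
Usable hosts: 32766


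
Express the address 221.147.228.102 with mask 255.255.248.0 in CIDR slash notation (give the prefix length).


Binary: 11111111.11111111.11111000.00000000
Count leading 1s
Prefix: /21


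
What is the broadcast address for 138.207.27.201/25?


Network: 138.207.27.128/25
Host bits = 7
Set all host bits to 1:
Broadcast: 138.207.27.255


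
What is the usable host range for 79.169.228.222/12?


Network: 79.160.0.0
Broadcast: 79.175.255.255
First usable = network + 1
Last usable = broadcast - 1
Range: 79.160.0.1 to 79.175.255.254


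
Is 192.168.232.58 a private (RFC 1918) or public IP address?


RFC 1918 private ranges:
  10.0.0.0/8 (10.0.0.0 - 10.255.255.255)
  172.16.0.0/12 (172.16.0.0 - 172.31.255.255)
  192.168.0.0/16 (192.168.0.0 - 192.168.255.255)
Private (in 192.168.0.0/16)


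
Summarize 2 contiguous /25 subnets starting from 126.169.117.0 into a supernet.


Original prefix: /25
Number of subnets: 2 = 2^1
New prefix = 25 - 1 = 24
Supernet: 126.169.117.0/24


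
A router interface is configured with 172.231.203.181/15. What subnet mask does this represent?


/15 means 15 network bits, 17 host bits
Binary: 11111111111111100000000000000000
Mask: 255.254.0.0


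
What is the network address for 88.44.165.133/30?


IP:   01011000.00101100.10100101.10000101
Mask: 11111111.11111111.11111111.11111100
AND operation:
Net:  01011000.00101100.10100101.10000100
Network: 88.44.165.132/30


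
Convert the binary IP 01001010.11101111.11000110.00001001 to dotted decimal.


01001010 = 74
11101111 = 239
11000110 = 198
00001001 = 9
IP: 74.239.198.9


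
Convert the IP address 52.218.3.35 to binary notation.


52 = 00110100
218 = 11011010
3 = 00000011
35 = 00100011
Binary: 00110100.11011010.00000011.00100011


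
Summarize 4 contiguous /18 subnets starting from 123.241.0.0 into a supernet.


Original prefix: /18
Number of subnets: 4 = 2^2
New prefix = 18 - 2 = 16
Supernet: 123.241.0.0/16


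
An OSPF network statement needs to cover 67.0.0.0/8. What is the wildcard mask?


Subnet mask: 255.0.0.0
Wildcard = 255.255.255.255 - subnet mask
255 - 255 = 0
255 - 0 = 255
255 - 0 = 255
255 - 0 = 255
Wildcard: 0.255.255.255


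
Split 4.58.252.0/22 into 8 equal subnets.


New prefix = 22 + 3 = 25
Each subnet has 128 addresses
  4.58.252.0/25
  4.58.252.128/25
  4.58.253.0/25
  4.58.253.128/25
  4.58.254.0/25
  4.58.254.128/25
  4.58.255.0/25
  4.58.255.128/25
Subnets: 4.58.252.0/25, 4.58.252.128/25, 4.58.253.0/25, 4.58.253.128/25, 4.58.254.0/25, 4.58.254.128/25, 4.58.255.0/25, 4.58.255.128/25


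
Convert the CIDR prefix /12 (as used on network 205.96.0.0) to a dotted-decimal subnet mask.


/12 means 12 network bits, 20 host bits
Binary: 11111111111100000000000000000000
Mask: 255.240.0.0


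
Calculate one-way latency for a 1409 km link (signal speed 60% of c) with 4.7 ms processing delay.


Speed = 0.6 * 3e5 km/s = 180000 km/s
Propagation delay = 1409 / 180000 = 0.0078 s = 7.8278 ms
Processing delay = 4.7 ms
Total one-way latency = 12.5278 ms


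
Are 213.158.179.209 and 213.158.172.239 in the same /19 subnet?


Mask: 255.255.224.0
213.158.179.209 AND mask = 213.158.160.0
213.158.172.239 AND mask = 213.158.160.0
Yes, same subnet (213.158.160.0)


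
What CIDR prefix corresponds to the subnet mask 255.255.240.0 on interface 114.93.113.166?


Binary: 11111111.11111111.11110000.00000000
Count leading 1s
Prefix: /20


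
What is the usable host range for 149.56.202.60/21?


Network: 149.56.200.0
Broadcast: 149.56.207.255
First usable = network + 1
Last usable = broadcast - 1
Range: 149.56.200.1 to 149.56.207.254


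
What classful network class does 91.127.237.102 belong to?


First octet: 91
Binary: 01011011
0xxxxxxx -> Class A (1-126)
Class A, default mask 255.0.0.0 (/8)


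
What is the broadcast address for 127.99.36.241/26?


Network: 127.99.36.192/26
Host bits = 6
Set all host bits to 1:
Broadcast: 127.99.36.255


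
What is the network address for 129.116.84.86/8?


IP:   10000001.01110100.01010100.01010110
Mask: 11111111.00000000.00000000.00000000
AND operation:
Net:  10000001.00000000.00000000.00000000
Network: 129.0.0.0/8


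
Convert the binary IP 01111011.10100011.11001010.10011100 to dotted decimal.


01111011 = 123
10100011 = 163
11001010 = 202
10011100 = 156
IP: 123.163.202.156


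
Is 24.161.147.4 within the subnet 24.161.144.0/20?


Subnet network: 24.161.144.0
Test IP AND mask: 24.161.144.0
Yes, 24.161.147.4 is in 24.161.144.0/20


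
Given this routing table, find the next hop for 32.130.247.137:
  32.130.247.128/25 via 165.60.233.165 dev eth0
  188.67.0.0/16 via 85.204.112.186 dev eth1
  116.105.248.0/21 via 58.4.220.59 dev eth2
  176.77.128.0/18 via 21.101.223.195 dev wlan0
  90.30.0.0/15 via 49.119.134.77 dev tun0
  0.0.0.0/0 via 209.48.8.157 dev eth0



Longest prefix match for 32.130.247.137:
  /25 32.130.247.128: MATCH
  /16 188.67.0.0: no
  /21 116.105.248.0: no
  /18 176.77.128.0: no
  /15 90.30.0.0: no
  /0 0.0.0.0: MATCH
Selected: next-hop 165.60.233.165 via eth0 (matched /25)


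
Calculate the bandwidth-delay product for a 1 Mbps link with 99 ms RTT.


BDP = bandwidth * RTT
= 1 Mbps * 99 ms
= 1 * 1e6 * 99 / 1000 bits
= 99000 bits
= 12375 bytes
= 12.085 KB
BDP = 99000 bits (12375 bytes)


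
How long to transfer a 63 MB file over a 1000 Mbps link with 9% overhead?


Effective throughput = 1000 * (1 - 9/100) = 910 Mbps
File size in Mb = 63 * 8 = 504 Mb
Time = 504 / 910
Time = 0.5538 seconds


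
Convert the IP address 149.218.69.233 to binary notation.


149 = 10010101
218 = 11011010
69 = 01000101
233 = 11101001
Binary: 10010101.11011010.01000101.11101001


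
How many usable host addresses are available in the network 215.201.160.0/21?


Host bits = 32 - 21 = 11
Total addresses = 2^11 = 2048
Usable = total - 2 (network and broadcast)
Usable hosts: 2046


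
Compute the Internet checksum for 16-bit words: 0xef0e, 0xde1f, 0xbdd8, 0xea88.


Sum all words (with carry folding):
+ 0xef0e = 0xef0e
+ 0xde1f = 0xcd2e
+ 0xbdd8 = 0x8b07
+ 0xea88 = 0x7590
One's complement: ~0x7590
Checksum = 0x8a6f


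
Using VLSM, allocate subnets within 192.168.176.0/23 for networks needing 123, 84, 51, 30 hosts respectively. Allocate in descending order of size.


123 hosts -> /25 (126 usable): 192.168.176.0/25
84 hosts -> /25 (126 usable): 192.168.176.128/25
51 hosts -> /26 (62 usable): 192.168.177.0/26
30 hosts -> /27 (30 usable): 192.168.177.64/27
Allocation: 192.168.176.0/25 (123 hosts, 126 usable); 192.168.176.128/25 (84 hosts, 126 usable); 192.168.177.0/26 (51 hosts, 62 usable); 192.168.177.64/27 (30 hosts, 30 usable)


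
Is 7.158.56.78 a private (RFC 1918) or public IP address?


RFC 1918 private ranges:
  10.0.0.0/8 (10.0.0.0 - 10.255.255.255)
  172.16.0.0/12 (172.16.0.0 - 172.31.255.255)
  192.168.0.0/16 (192.168.0.0 - 192.168.255.255)
Public (not in any RFC 1918 range)


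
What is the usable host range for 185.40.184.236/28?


Network: 185.40.184.224
Broadcast: 185.40.184.239
First usable = network + 1
Last usable = broadcast - 1
Range: 185.40.184.225 to 185.40.184.238


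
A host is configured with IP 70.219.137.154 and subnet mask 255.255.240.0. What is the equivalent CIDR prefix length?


Binary: 11111111.11111111.11110000.00000000
Count leading 1s
Prefix: /20


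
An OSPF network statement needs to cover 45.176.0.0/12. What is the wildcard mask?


Subnet mask: 255.240.0.0
Wildcard = 255.255.255.255 - subnet mask
255 - 255 = 0
255 - 240 = 15
255 - 0 = 255
255 - 0 = 255
Wildcard: 0.15.255.255


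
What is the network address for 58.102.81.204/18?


IP:   00111010.01100110.01010001.11001100
Mask: 11111111.11111111.11000000.00000000
AND operation:
Net:  00111010.01100110.01000000.00000000
Network: 58.102.64.0/18


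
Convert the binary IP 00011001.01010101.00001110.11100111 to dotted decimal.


00011001 = 25
01010101 = 85
00001110 = 14
11100111 = 231
IP: 25.85.14.231


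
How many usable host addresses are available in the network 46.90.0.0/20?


Host bits = 32 - 20 = 12
Total addresses = 2^12 = 4096
Usable = total - 2 (network and broadcast)
Usable hosts: 4094


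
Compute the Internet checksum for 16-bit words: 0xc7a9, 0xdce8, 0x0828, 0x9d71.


Sum all words (with carry folding):
+ 0xc7a9 = 0xc7a9
+ 0xdce8 = 0xa492
+ 0x0828 = 0xacba
+ 0x9d71 = 0x4a2c
One's complement: ~0x4a2c
Checksum = 0xb5d3


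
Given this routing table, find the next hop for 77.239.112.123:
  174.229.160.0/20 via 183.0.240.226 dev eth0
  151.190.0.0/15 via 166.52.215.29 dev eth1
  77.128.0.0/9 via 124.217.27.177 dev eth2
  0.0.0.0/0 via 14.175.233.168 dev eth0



Longest prefix match for 77.239.112.123:
  /20 174.229.160.0: no
  /15 151.190.0.0: no
  /9 77.128.0.0: MATCH
  /0 0.0.0.0: MATCH
Selected: next-hop 124.217.27.177 via eth2 (matched /9)


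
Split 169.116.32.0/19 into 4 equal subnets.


New prefix = 19 + 2 = 21
Each subnet has 2048 addresses
  169.116.32.0/21
  169.116.40.0/21
  169.116.48.0/21
  169.116.56.0/21
Subnets: 169.116.32.0/21, 169.116.40.0/21, 169.116.48.0/21, 169.116.56.0/21


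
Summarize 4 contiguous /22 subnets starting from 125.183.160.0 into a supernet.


Original prefix: /22
Number of subnets: 4 = 2^2
New prefix = 22 - 2 = 20
Supernet: 125.183.160.0/20


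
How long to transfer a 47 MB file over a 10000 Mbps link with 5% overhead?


Effective throughput = 10000 * (1 - 5/100) = 9500 Mbps
File size in Mb = 47 * 8 = 376 Mb
Time = 376 / 9500
Time = 0.0396 seconds


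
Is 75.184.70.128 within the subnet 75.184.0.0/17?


Subnet network: 75.184.0.0
Test IP AND mask: 75.184.0.0
Yes, 75.184.70.128 is in 75.184.0.0/17


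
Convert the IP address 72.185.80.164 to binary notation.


72 = 01001000
185 = 10111001
80 = 01010000
164 = 10100100
Binary: 01001000.10111001.01010000.10100100


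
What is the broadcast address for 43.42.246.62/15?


Network: 43.42.0.0/15
Host bits = 17
Set all host bits to 1:
Broadcast: 43.43.255.255


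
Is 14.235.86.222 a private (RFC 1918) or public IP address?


RFC 1918 private ranges:
  10.0.0.0/8 (10.0.0.0 - 10.255.255.255)
  172.16.0.0/12 (172.16.0.0 - 172.31.255.255)
  192.168.0.0/16 (192.168.0.0 - 192.168.255.255)
Public (not in any RFC 1918 range)


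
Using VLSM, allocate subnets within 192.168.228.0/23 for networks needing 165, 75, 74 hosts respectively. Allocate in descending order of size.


165 hosts -> /24 (254 usable): 192.168.228.0/24
75 hosts -> /25 (126 usable): 192.168.229.0/25
74 hosts -> /25 (126 usable): 192.168.229.128/25
Allocation: 192.168.228.0/24 (165 hosts, 254 usable); 192.168.229.0/25 (75 hosts, 126 usable); 192.168.229.128/25 (74 hosts, 126 usable)


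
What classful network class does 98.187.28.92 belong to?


First octet: 98
Binary: 01100010
0xxxxxxx -> Class A (1-126)
Class A, default mask 255.0.0.0 (/8)


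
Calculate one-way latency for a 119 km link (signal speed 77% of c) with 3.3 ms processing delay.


Speed = 0.77 * 3e5 km/s = 231000 km/s
Propagation delay = 119 / 231000 = 0.0005 s = 0.5152 ms
Processing delay = 3.3 ms
Total one-way latency = 3.8152 ms


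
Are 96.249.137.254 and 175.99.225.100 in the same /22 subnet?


Mask: 255.255.252.0
96.249.137.254 AND mask = 96.249.136.0
175.99.225.100 AND mask = 175.99.224.0
No, different subnets (96.249.136.0 vs 175.99.224.0)


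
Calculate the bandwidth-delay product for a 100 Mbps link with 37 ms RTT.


BDP = bandwidth * RTT
= 100 Mbps * 37 ms
= 100 * 1e6 * 37 / 1000 bits
= 3700000 bits
= 462500 bytes
= 451.6602 KB
BDP = 3700000 bits (462500 bytes)


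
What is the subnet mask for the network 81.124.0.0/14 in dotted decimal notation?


/14 means 14 network bits, 18 host bits
Binary: 11111111111111000000000000000000
Mask: 255.252.0.0


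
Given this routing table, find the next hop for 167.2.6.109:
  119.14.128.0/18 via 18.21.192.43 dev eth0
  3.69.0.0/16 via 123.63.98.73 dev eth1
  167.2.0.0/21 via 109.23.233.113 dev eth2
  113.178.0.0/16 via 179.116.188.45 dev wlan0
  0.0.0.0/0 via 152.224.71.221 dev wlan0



Longest prefix match for 167.2.6.109:
  /18 119.14.128.0: no
  /16 3.69.0.0: no
  /21 167.2.0.0: MATCH
  /16 113.178.0.0: no
  /0 0.0.0.0: MATCH
Selected: next-hop 109.23.233.113 via eth2 (matched /21)


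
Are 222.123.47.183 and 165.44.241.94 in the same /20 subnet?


Mask: 255.255.240.0
222.123.47.183 AND mask = 222.123.32.0
165.44.241.94 AND mask = 165.44.240.0
No, different subnets (222.123.32.0 vs 165.44.240.0)


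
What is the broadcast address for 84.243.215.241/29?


Network: 84.243.215.240/29
Host bits = 3
Set all host bits to 1:
Broadcast: 84.243.215.247


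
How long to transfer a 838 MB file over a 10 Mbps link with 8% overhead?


Effective throughput = 10 * (1 - 8/100) = 9.2 Mbps
File size in Mb = 838 * 8 = 6704 Mb
Time = 6704 / 9.2
Time = 728.6957 seconds


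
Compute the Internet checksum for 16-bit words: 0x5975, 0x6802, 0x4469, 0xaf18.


Sum all words (with carry folding):
+ 0x5975 = 0x5975
+ 0x6802 = 0xc177
+ 0x4469 = 0x05e1
+ 0xaf18 = 0xb4f9
One's complement: ~0xb4f9
Checksum = 0x4b06


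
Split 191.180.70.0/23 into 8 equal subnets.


New prefix = 23 + 3 = 26
Each subnet has 64 addresses
  191.180.70.0/26
  191.180.70.64/26
  191.180.70.128/26
  191.180.70.192/26
  191.180.71.0/26
  191.180.71.64/26
  191.180.71.128/26
  191.180.71.192/26
Subnets: 191.180.70.0/26, 191.180.70.64/26, 191.180.70.128/26, 191.180.70.192/26, 191.180.71.0/26, 191.180.71.64/26, 191.180.71.128/26, 191.180.71.192/26


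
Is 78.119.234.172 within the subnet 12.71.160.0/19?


Subnet network: 12.71.160.0
Test IP AND mask: 78.119.224.0
No, 78.119.234.172 is not in 12.71.160.0/19


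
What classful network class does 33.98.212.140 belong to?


First octet: 33
Binary: 00100001
0xxxxxxx -> Class A (1-126)
Class A, default mask 255.0.0.0 (/8)


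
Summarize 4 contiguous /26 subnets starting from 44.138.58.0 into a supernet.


Original prefix: /26
Number of subnets: 4 = 2^2
New prefix = 26 - 2 = 24
Supernet: 44.138.58.0/24


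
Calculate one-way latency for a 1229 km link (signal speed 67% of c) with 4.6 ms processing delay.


Speed = 0.67 * 3e5 km/s = 201000 km/s
Propagation delay = 1229 / 201000 = 0.0061 s = 6.1144 ms
Processing delay = 4.6 ms
Total one-way latency = 10.7144 ms


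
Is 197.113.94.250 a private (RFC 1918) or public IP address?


RFC 1918 private ranges:
  10.0.0.0/8 (10.0.0.0 - 10.255.255.255)
  172.16.0.0/12 (172.16.0.0 - 172.31.255.255)
  192.168.0.0/16 (192.168.0.0 - 192.168.255.255)
Public (not in any RFC 1918 range)


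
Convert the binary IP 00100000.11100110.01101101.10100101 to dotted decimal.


00100000 = 32
11100110 = 230
01101101 = 109
10100101 = 165
IP: 32.230.109.165


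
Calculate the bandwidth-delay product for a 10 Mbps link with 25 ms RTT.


BDP = bandwidth * RTT
= 10 Mbps * 25 ms
= 10 * 1e6 * 25 / 1000 bits
= 250000 bits
= 31250 bytes
= 30.5176 KB
BDP = 250000 bits (31250 bytes)


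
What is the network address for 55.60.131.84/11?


IP:   00110111.00111100.10000011.01010100
Mask: 11111111.11100000.00000000.00000000
AND operation:
Net:  00110111.00100000.00000000.00000000
Network: 55.32.0.0/11


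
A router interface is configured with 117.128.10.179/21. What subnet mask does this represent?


/21 means 21 network bits, 11 host bits
Binary: 11111111111111111111100000000000
Mask: 255.255.248.0


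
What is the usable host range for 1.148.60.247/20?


Network: 1.148.48.0
Broadcast: 1.148.63.255
First usable = network + 1
Last usable = broadcast - 1
Range: 1.148.48.1 to 1.148.63.254


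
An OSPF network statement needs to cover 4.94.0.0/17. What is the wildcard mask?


Subnet mask: 255.255.128.0
Wildcard = 255.255.255.255 - subnet mask
255 - 255 = 0
255 - 255 = 0
255 - 128 = 127
255 - 0 = 255
Wildcard: 0.0.127.255


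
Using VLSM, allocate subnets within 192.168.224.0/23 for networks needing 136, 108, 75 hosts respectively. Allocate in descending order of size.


136 hosts -> /24 (254 usable): 192.168.224.0/24
108 hosts -> /25 (126 usable): 192.168.225.0/25
75 hosts -> /25 (126 usable): 192.168.225.128/25
Allocation: 192.168.224.0/24 (136 hosts, 254 usable); 192.168.225.0/25 (108 hosts, 126 usable); 192.168.225.128/25 (75 hosts, 126 usable)


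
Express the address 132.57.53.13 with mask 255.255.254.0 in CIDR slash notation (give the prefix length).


Binary: 11111111.11111111.11111110.00000000
Count leading 1s
Prefix: /23


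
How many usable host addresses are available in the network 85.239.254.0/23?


Host bits = 32 - 23 = 9
Total addresses = 2^9 = 512
Usable = total - 2 (network and broadcast)
Usable hosts: 510
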